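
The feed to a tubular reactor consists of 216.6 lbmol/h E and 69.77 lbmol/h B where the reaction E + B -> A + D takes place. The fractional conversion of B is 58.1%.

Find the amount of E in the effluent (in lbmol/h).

B reacted = 0.581 × 69.77 = 40.54 lbmol/h; ν_B = −1, so ξ = 40.54/1 = 40.54 lbmol/h.
Outlet amounts (n = n₀ + ν ξ):
  E: 216.6 − 1(40.54) = 176.1
  B: 69.77 − 1(40.54) = 29.23
  A: 0 + 1(40.54) = 40.54
  D: 0 + 1(40.54) = 40.54

176 lbmol/h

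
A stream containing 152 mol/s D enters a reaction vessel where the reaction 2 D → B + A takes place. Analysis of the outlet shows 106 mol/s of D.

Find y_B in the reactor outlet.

0.151

For D: n = n₀ − 2ξ → 106 = 152 − 2ξ, giving ξ = 23 mol/s.
Outlet amounts (n = n₀ + ν ξ):
  D: 152 − 2(23) = 106
  B: 0 + 1(23) = 23
  A: 0 + 1(23) = 23
Total out = 152 mol/s; y_B = 23 / 152 = 0.1513.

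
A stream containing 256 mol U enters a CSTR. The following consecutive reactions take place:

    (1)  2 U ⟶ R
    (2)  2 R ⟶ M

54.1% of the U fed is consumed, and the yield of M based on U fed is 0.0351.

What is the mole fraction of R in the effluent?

Conversion of U: U consumed = 2ξ₁ = 0.541 × 256 → ξ₁ = 69.25 mol.
Yield of M: 1ξ₂ / 256 = 0.0351 → ξ₂ = 8.986 mol.
Outlet amounts (n = n₀ + Σ ν·ξ):
  U: 256 − 2(69.25) = 117.5
  R: 0 + 1(69.25) − 2(8.986) = 51.28
  M: 0 + 1(8.986) = 8.986
Total out = 177.8 mol; y_R = 51.28 / 177.8 = 0.2885.

0.288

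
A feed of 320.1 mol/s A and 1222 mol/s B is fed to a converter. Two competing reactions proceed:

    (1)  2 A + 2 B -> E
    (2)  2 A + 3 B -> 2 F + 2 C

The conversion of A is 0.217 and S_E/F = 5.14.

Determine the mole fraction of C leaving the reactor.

Conversion of A: A consumed = 0.217 × 320.1 = 69.46 mol/s = 2ξ₁ + 2ξ₂.
Selectivity: 1ξ₁ / (2ξ₂) = 5.14 → ξ₁ = 10.28 ξ₂.
Substitute: (2·10.28 + 2) ξ₂ = 69.46 → ξ₂ = 3.079 mol/s, ξ₁ = 31.65 mol/s.
Outlet amounts (n = n₀ + Σ ν·ξ):
  A: 320.1 − 2(31.65) − 2(3.079) = 250.6
  B: 1222 − 2(31.65) − 3(3.079) = 1149
  E: 0 + 1(31.65) = 31.65
  F: 0 + 2(3.079) = 6.158
  C: 0 + 2(3.079) = 6.158
Total out = 1444 mol/s; y_C = 6.158 / 1444 = 0.004264.

0.00426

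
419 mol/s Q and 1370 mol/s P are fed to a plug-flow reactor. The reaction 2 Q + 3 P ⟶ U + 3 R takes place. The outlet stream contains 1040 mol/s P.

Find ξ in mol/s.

For P: n = n₀ − 3ξ → 1040 = 1370 − 3ξ, giving ξ = 110 mol/s.
Outlet amounts (n = n₀ + ν ξ):
  Q: 419 − 2(110) = 199
  P: 1370 − 3(110) = 1040
  U: 0 + 1(110) = 110
  R: 0 + 3(110) = 330

ξ = 110 mol/s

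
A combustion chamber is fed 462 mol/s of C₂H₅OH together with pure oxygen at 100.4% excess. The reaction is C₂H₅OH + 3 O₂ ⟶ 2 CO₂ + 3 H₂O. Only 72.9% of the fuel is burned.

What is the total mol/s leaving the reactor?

Stoichiometric O₂ = 3 × 462 = 1386 mol/s; O₂ fed = 1386 × 2.004 = 2778 mol/s.
Fuel reacted = 0.729 × 462 → ξ = 336.8 mol/s.
Outlet (n = n₀ + ν ξ):
  C₂H₅OH: 462 − 1(336.8) = 125.2
  O₂: 2778 − 3(336.8) = 1767
  CO₂: 0 + 2(336.8) = 673.6
  H₂O: 0 + 3(336.8) = 1010
Total out = 125.2 + 1767 + 673.6 + 1010 = 3576 mol/s.

3580 mol/s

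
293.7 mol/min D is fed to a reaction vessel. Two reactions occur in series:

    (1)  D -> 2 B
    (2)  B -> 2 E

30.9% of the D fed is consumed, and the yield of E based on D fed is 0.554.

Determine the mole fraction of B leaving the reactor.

0.215

Conversion of D: D consumed = 1ξ₁ = 0.309 × 293.7 → ξ₁ = 90.75 mol/min.
Yield of E: 2ξ₂ / 293.7 = 0.554 → ξ₂ = 81.35 mol/min.
Outlet amounts (n = n₀ + Σ ν·ξ):
  D: 293.7 − 1(90.75) = 202.9
  B: 0 + 2(90.75) − 1(81.35) = 100.2
  E: 0 + 2(81.35) = 162.7
Total out = 465.8 mol/min; y_B = 100.2 / 465.8 = 0.215.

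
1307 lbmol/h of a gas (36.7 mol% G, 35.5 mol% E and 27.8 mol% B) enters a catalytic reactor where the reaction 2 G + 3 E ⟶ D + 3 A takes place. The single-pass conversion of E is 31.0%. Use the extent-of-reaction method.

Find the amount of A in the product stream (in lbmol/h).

E reacted = 0.31 × 464 = 143.8 lbmol/h; ν_E = −3, so ξ = 143.8/3 = 47.95 lbmol/h.
Outlet amounts (n = n₀ + ν ξ):
  G: 479.7 − 2(47.95) = 383.8
  E: 464 − 3(47.95) = 320.1
  D: 0 + 1(47.95) = 47.95
  A: 0 + 3(47.95) = 143.8
  B: 363.3 (inert)

144 lbmol/h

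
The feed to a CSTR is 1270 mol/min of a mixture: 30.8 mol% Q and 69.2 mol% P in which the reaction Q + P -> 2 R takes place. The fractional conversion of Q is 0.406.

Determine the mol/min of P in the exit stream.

720 mol/min

Q reacted = 0.406 × 391.2 = 158.8 mol/min; ν_Q = −1, so ξ = 158.8/1 = 158.8 mol/min.
Outlet amounts (n = n₀ + ν ξ):
  Q: 391.2 − 1(158.8) = 232.3
  P: 878.8 − 1(158.8) = 720
  R: 0 + 2(158.8) = 317.6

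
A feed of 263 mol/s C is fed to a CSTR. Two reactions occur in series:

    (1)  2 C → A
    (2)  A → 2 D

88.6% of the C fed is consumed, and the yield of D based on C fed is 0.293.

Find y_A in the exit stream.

0.421

Conversion of C: C consumed = 2ξ₁ = 0.886 × 263 → ξ₁ = 116.5 mol/s.
Yield of D: 2ξ₂ / 263 = 0.293 → ξ₂ = 38.53 mol/s.
Outlet amounts (n = n₀ + Σ ν·ξ):
  C: 263 − 2(116.5) = 29.98
  A: 0 + 1(116.5) − 1(38.53) = 77.98
  D: 0 + 2(38.53) = 77.06
Total out = 185 mol/s; y_A = 77.98 / 185 = 0.4215.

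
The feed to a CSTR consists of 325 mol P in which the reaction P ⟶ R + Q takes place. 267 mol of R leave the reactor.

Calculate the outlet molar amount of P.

For R: n = n₀ + 1ξ → 267 = 0 + 1ξ, giving ξ = 267 mol.
Outlet amounts (n = n₀ + ν ξ):
  P: 325 − 1(267) = 58
  R: 0 + 1(267) = 267
  Q: 0 + 1(267) = 267

58 mol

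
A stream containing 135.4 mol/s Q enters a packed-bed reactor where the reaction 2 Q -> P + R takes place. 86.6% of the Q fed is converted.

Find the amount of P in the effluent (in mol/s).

Q reacted = 0.866 × 135.4 = 117.3 mol/s; ν_Q = −2, so ξ = 117.3/2 = 58.63 mol/s.
Outlet amounts (n = n₀ + ν ξ):
  Q: 135.4 − 2(58.63) = 18.14
  P: 0 + 1(58.63) = 58.63
  R: 0 + 1(58.63) = 58.63

58.6 mol/s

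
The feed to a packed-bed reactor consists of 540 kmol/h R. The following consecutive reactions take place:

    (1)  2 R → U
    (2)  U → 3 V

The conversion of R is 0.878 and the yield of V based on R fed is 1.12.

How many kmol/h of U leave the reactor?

Conversion of R: R consumed = 2ξ₁ = 0.878 × 540 → ξ₁ = 237.1 kmol/h.
Yield of V: 3ξ₂ / 540 = 1.12 → ξ₂ = 201.6 kmol/h.
Outlet amounts (n = n₀ + Σ ν·ξ):
  R: 540 − 2(237.1) = 65.88
  U: 0 + 1(237.1) − 1(201.6) = 35.46
  V: 0 + 3(201.6) = 604.8

35.5 kmol/h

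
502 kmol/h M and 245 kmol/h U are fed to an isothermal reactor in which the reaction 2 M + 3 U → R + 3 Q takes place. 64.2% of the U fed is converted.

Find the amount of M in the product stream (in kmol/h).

397 kmol/h

U reacted = 0.642 × 245 = 157.3 kmol/h; ν_U = −3, so ξ = 157.3/3 = 52.43 kmol/h.
Outlet amounts (n = n₀ + ν ξ):
  M: 502 − 2(52.43) = 397.1
  U: 245 − 3(52.43) = 87.71
  R: 0 + 1(52.43) = 52.43
  Q: 0 + 3(52.43) = 157.3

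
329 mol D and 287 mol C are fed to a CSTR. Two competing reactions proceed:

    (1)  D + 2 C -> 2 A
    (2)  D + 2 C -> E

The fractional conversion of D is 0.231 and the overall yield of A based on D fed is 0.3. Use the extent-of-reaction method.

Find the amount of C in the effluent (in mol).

Yield of A: 2ξ₁ / 329 = 0.3 → ξ₁ = 49.35 mol.
Conversion of D: 1ξ₁ + 1ξ₂ = 0.231 × 329 = 76 → ξ₂ = 26.65 mol.
Outlet amounts (n = n₀ + Σ ν·ξ):
  D: 329 − 1(49.35) − 1(26.65) = 253
  C: 287 − 2(49.35) − 2(26.65) = 135
  A: 0 + 2(49.35) = 98.7
  E: 0 + 1(26.65) = 26.65

135 mol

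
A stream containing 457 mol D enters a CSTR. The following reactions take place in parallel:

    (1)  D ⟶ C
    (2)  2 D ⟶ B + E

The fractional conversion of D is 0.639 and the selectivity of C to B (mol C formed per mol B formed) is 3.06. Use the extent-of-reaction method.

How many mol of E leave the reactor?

57.7 mol

Conversion of D: D consumed = 0.639 × 457 = 292 mol = 1ξ₁ + 2ξ₂.
Selectivity: 1ξ₁ / (1ξ₂) = 3.06 → ξ₁ = 3.06 ξ₂.
Substitute: (1·3.06 + 2) ξ₂ = 292 → ξ₂ = 57.71 mol, ξ₁ = 176.6 mol.
Outlet amounts (n = n₀ + Σ ν·ξ):
  D: 457 − 1(176.6) − 2(57.71) = 165
  C: 0 + 1(176.6) = 176.6
  B: 0 + 1(57.71) = 57.71
  E: 0 + 1(57.71) = 57.71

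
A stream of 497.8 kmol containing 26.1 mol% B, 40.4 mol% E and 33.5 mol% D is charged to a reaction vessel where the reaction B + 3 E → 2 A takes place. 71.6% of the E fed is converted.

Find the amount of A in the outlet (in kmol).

96 kmol

E reacted = 0.716 × 201.1 = 144 kmol; ν_E = −3, so ξ = 144/3 = 48 kmol.
Outlet amounts (n = n₀ + ν ξ):
  B: 129.9 − 1(48) = 81.93
  E: 201.1 − 3(48) = 57.12
  A: 0 + 2(48) = 96
  D: 166.8 (inert)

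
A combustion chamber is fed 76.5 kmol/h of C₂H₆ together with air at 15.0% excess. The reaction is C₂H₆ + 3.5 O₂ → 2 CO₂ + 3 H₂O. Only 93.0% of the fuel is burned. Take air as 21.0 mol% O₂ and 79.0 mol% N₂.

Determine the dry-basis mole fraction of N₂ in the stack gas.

0.849

Stoichiometric O₂ = 3.5 × 76.5 = 267.8 kmol/h; O₂ fed = 267.8 × 1.150 = 307.9 kmol/h.
N₂ fed = 307.9 × 79/21 = 1158 kmol/h.
Fuel reacted = 0.93 × 76.5 → ξ = 71.15 kmol/h.
Outlet (n = n₀ + ν ξ):
  C₂H₆: 76.5 − 1(71.15) = 5.355
  O₂: 307.9 − 3.5(71.15) = 58.9
  N₂: 1158 (inert)
  CO₂: 0 + 2(71.15) = 142.3
  H₂O: 0 + 3(71.15) = 213.4
Dry total = 1365 kmol/h; y_N₂ (dry) = 1158 / 1365 = 0.8487.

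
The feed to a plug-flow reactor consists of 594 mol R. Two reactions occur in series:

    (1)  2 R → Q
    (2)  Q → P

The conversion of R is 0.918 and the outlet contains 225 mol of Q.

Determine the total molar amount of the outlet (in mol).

Conversion of R: R consumed = 2ξ₁ = 0.918 × 594 → ξ₁ = 272.6 mol.
Q balance: n_Q = 0 + 1ξ₁ − 1ξ₂ = 225 → ξ₂ = (1·272.6 − 225)/1 = 47.65 mol.
Outlet amounts (n = n₀ + Σ ν·ξ):
  R: 594 − 2(272.6) = 48.71
  Q: 0 + 1(272.6) − 1(47.65) = 225
  P: 0 + 1(47.65) = 47.65
Total out = 48.71 + 225 + 47.65 = 321.4 mol.

321 mol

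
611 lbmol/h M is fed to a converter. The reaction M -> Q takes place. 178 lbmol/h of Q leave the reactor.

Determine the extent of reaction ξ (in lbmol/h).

For Q: n = n₀ + 1ξ → 178 = 0 + 1ξ, giving ξ = 178 lbmol/h.
Outlet amounts (n = n₀ + ν ξ):
  M: 611 − 1(178) = 433
  Q: 0 + 1(178) = 178

ξ = 178 lbmol/h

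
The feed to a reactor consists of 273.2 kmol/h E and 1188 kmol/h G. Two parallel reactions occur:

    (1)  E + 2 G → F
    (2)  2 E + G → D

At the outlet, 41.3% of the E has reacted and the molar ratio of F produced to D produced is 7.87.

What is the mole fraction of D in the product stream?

Conversion of E: E consumed = 0.413 × 273.2 = 112.8 kmol/h = 1ξ₁ + 2ξ₂.
Selectivity: 1ξ₁ / (1ξ₂) = 7.87 → ξ₁ = 7.87 ξ₂.
Substitute: (1·7.87 + 2) ξ₂ = 112.8 → ξ₂ = 11.43 kmol/h, ξ₁ = 89.97 kmol/h.
Outlet amounts (n = n₀ + Σ ν·ξ):
  E: 273.2 − 1(89.97) − 2(11.43) = 160.4
  G: 1188 − 2(89.97) − 1(11.43) = 996.6
  F: 0 + 1(89.97) = 89.97
  D: 0 + 1(11.43) = 11.43
Total out = 1258 kmol/h; y_D = 11.43 / 1258 = 0.009084.

0.00908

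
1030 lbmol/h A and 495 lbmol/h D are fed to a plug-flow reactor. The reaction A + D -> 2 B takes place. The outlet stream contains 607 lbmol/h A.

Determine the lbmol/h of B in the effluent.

For A: n = n₀ − 1ξ → 607 = 1030 − 1ξ, giving ξ = 423 lbmol/h.
Outlet amounts (n = n₀ + ν ξ):
  A: 1030 − 1(423) = 607
  D: 495 − 1(423) = 72
  B: 0 + 2(423) = 846

846 lbmol/h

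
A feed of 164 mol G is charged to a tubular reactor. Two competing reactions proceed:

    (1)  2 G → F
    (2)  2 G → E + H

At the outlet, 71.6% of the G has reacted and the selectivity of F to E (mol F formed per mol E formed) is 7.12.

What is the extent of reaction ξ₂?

ξ₂ = 7.23 mol

Conversion of G: G consumed = 0.716 × 164 = 117.4 mol = 2ξ₁ + 2ξ₂.
Selectivity: 1ξ₁ / (1ξ₂) = 7.12 → ξ₁ = 7.12 ξ₂.
Substitute: (2·7.12 + 2) ξ₂ = 117.4 → ξ₂ = 7.231 mol, ξ₁ = 51.48 mol.
Outlet amounts (n = n₀ + Σ ν·ξ):
  G: 164 − 2(51.48) − 2(7.231) = 46.58
  F: 0 + 1(51.48) = 51.48
  E: 0 + 1(7.231) = 7.231
  H: 0 + 1(7.231) = 7.231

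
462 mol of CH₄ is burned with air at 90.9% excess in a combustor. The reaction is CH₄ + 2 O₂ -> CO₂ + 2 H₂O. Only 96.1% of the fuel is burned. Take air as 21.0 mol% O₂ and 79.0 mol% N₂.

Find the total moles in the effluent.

8860 mol

Stoichiometric O₂ = 2 × 462 = 924 mol; O₂ fed = 924 × 1.909 = 1764 mol.
N₂ fed = 1764 × 79/21 = 6636 mol.
Fuel reacted = 0.961 × 462 → ξ = 444 mol.
Outlet (n = n₀ + ν ξ):
  CH₄: 462 − 1(444) = 18.02
  O₂: 1764 − 2(444) = 876
  N₂: 6636 (inert)
  CO₂: 0 + 1(444) = 444
  H₂O: 0 + 2(444) = 888
Total out = 18.02 + 876 + 6636 + 444 + 888 = 8862 mol.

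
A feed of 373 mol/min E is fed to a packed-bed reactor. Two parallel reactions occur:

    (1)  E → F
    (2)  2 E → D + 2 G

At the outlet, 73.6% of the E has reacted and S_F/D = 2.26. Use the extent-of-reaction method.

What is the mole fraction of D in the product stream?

Conversion of E: E consumed = 0.736 × 373 = 274.5 mol/min = 1ξ₁ + 2ξ₂.
Selectivity: 1ξ₁ / (1ξ₂) = 2.26 → ξ₁ = 2.26 ξ₂.
Substitute: (1·2.26 + 2) ξ₂ = 274.5 → ξ₂ = 64.44 mol/min, ξ₁ = 145.6 mol/min.
Outlet amounts (n = n₀ + Σ ν·ξ):
  E: 373 − 1(145.6) − 2(64.44) = 98.47
  F: 0 + 1(145.6) = 145.6
  D: 0 + 1(64.44) = 64.44
  G: 0 + 2(64.44) = 128.9
Total out = 437.4 mol/min; y_D = 64.44 / 437.4 = 0.1473.

0.147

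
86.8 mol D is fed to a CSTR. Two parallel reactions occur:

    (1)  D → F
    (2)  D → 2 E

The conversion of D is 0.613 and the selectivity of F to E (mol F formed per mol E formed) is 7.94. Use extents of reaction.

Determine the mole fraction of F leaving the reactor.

Conversion of D: D consumed = 0.613 × 86.8 = 53.21 mol = 1ξ₁ + 1ξ₂.
Selectivity: 1ξ₁ / (2ξ₂) = 7.94 → ξ₁ = 15.88 ξ₂.
Substitute: (1·15.88 + 1) ξ₂ = 53.21 → ξ₂ = 3.152 mol, ξ₁ = 50.06 mol.
Outlet amounts (n = n₀ + Σ ν·ξ):
  D: 86.8 − 1(50.06) − 1(3.152) = 33.59
  F: 0 + 1(50.06) = 50.06
  E: 0 + 2(3.152) = 6.304
Total out = 89.95 mol; y_F = 50.06 / 89.95 = 0.5565.

0.556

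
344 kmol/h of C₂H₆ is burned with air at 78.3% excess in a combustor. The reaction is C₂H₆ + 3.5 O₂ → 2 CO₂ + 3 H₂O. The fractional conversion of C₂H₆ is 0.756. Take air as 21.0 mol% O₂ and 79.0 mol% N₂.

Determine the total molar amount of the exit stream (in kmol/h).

Stoichiometric O₂ = 3.5 × 344 = 1204 kmol/h; O₂ fed = 1204 × 1.783 = 2147 kmol/h.
N₂ fed = 2147 × 79/21 = 8076 kmol/h.
Fuel reacted = 0.756 × 344 → ξ = 260.1 kmol/h.
Outlet (n = n₀ + ν ξ):
  C₂H₆: 344 − 1(260.1) = 83.94
  O₂: 2147 − 3.5(260.1) = 1237
  N₂: 8076 (inert)
  CO₂: 0 + 2(260.1) = 520.1
  H₂O: 0 + 3(260.1) = 780.2
Total out = 83.94 + 1237 + 8076 + 520.1 + 780.2 = 10700 kmol/h.

10700 kmol/h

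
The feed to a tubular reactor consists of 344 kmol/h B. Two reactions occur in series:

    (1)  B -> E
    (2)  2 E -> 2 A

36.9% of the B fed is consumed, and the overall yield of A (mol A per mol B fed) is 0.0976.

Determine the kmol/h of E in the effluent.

Conversion of B: B consumed = 1ξ₁ = 0.369 × 344 → ξ₁ = 126.9 kmol/h.
Yield of A: 2ξ₂ / 344 = 0.0976 → ξ₂ = 16.79 kmol/h.
Outlet amounts (n = n₀ + Σ ν·ξ):
  B: 344 − 1(126.9) = 217.1
  E: 0 + 1(126.9) − 2(16.79) = 93.36
  A: 0 + 2(16.79) = 33.57

93.4 kmol/h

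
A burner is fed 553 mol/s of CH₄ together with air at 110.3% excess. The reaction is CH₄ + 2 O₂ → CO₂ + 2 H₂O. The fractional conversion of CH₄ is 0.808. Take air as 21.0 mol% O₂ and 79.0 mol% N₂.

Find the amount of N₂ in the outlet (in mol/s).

Stoichiometric O₂ = 2 × 553 = 1106 mol/s; O₂ fed = 1106 × 2.103 = 2326 mol/s.
N₂ fed = 2326 × 79/21 = 8750 mol/s.
Fuel reacted = 0.808 × 553 → ξ = 446.8 mol/s.
Outlet (n = n₀ + ν ξ):
  CH₄: 553 − 1(446.8) = 106.2
  O₂: 2326 − 2(446.8) = 1432
  N₂: 8750 (inert)
  CO₂: 0 + 1(446.8) = 446.8
  H₂O: 0 + 2(446.8) = 893.6

8750 mol/s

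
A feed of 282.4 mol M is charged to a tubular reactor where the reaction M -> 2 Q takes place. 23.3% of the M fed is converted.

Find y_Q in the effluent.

M reacted = 0.233 × 282.4 = 65.8 mol; ν_M = −1, so ξ = 65.8/1 = 65.8 mol.
Outlet amounts (n = n₀ + ν ξ):
  M: 282.4 − 1(65.8) = 216.6
  Q: 0 + 2(65.8) = 131.6
Total out = 348.2 mol; y_Q = 131.6 / 348.2 = 0.3779.

0.378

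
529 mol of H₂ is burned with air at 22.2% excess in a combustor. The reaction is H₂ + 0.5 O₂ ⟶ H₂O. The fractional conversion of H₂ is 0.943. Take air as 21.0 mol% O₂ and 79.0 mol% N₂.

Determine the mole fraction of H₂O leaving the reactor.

Stoichiometric O₂ = 0.5 × 529 = 264.5 mol; O₂ fed = 264.5 × 1.222 = 323.2 mol.
N₂ fed = 323.2 × 79/21 = 1216 mol.
Fuel reacted = 0.943 × 529 → ξ = 498.8 mol.
Outlet (n = n₀ + ν ξ):
  H₂: 529 − 1(498.8) = 30.15
  O₂: 323.2 − 0.5(498.8) = 73.8
  N₂: 1216 (inert)
  H₂O: 0 + 1(498.8) = 498.8
Total out = 1819 mol; y_H₂O = 498.8 / 1819 = 0.2743.

0.274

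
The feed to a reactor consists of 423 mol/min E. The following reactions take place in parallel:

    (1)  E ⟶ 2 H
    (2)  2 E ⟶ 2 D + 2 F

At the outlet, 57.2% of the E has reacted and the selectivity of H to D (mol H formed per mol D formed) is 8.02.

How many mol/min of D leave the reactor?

Conversion of E: E consumed = 0.572 × 423 = 242 mol/min = 1ξ₁ + 2ξ₂.
Selectivity: 2ξ₁ / (2ξ₂) = 8.02 → ξ₁ = 8.02 ξ₂.
Substitute: (1·8.02 + 2) ξ₂ = 242 → ξ₂ = 24.15 mol/min, ξ₁ = 193.7 mol/min.
Outlet amounts (n = n₀ + Σ ν·ξ):
  E: 423 − 1(193.7) − 2(24.15) = 181
  H: 0 + 2(193.7) = 387.3
  D: 0 + 2(24.15) = 48.29
  F: 0 + 2(24.15) = 48.29

48.3 mol/min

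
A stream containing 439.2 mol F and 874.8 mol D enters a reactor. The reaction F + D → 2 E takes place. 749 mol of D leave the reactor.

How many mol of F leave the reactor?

For D: n = n₀ − 1ξ → 749 = 874.8 − 1ξ, giving ξ = 125.8 mol.
Outlet amounts (n = n₀ + ν ξ):
  F: 439.2 − 1(125.8) = 313.4
  D: 874.8 − 1(125.8) = 749
  E: 0 + 2(125.8) = 251.6

313 mol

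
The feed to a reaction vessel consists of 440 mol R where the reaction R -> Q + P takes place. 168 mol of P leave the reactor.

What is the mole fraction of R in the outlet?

For P: n = n₀ + 1ξ → 168 = 0 + 1ξ, giving ξ = 168 mol.
Outlet amounts (n = n₀ + ν ξ):
  R: 440 − 1(168) = 272
  Q: 0 + 1(168) = 168
  P: 0 + 1(168) = 168
Total out = 608 mol; y_R = 272 / 608 = 0.4474.

0.447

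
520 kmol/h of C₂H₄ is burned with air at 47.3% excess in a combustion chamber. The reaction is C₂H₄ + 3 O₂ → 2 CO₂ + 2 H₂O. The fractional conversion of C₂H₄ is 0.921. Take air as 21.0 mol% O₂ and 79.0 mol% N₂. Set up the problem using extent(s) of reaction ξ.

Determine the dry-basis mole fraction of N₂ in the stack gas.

0.823

Stoichiometric O₂ = 3 × 520 = 1560 kmol/h; O₂ fed = 1560 × 1.473 = 2298 kmol/h.
N₂ fed = 2298 × 79/21 = 8644 kmol/h.
Fuel reacted = 0.921 × 520 → ξ = 478.9 kmol/h.
Outlet (n = n₀ + ν ξ):
  C₂H₄: 520 − 1(478.9) = 41.08
  O₂: 2298 − 3(478.9) = 861.1
  N₂: 8644 (inert)
  CO₂: 0 + 2(478.9) = 957.8
  H₂O: 0 + 2(478.9) = 957.8
Dry total = 10500 kmol/h; y_N₂ (dry) = 8644 / 10500 = 0.8229.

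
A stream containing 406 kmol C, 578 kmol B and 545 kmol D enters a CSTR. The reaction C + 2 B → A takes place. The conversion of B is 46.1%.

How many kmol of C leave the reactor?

273 kmol

B reacted = 0.461 × 578 = 266.5 kmol; ν_B = −2, so ξ = 266.5/2 = 133.2 kmol.
Outlet amounts (n = n₀ + ν ξ):
  C: 406 − 1(133.2) = 272.8
  B: 578 − 2(133.2) = 311.5
  A: 0 + 1(133.2) = 133.2
  D: 545 (inert)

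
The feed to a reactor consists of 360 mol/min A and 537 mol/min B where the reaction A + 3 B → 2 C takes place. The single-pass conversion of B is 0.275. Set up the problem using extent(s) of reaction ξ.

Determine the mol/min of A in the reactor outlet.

B reacted = 0.275 × 537 = 147.7 mol/min; ν_B = −3, so ξ = 147.7/3 = 49.23 mol/min.
Outlet amounts (n = n₀ + ν ξ):
  A: 360 − 1(49.23) = 310.8
  B: 537 − 3(49.23) = 389.3
  C: 0 + 2(49.23) = 98.45

311 mol/min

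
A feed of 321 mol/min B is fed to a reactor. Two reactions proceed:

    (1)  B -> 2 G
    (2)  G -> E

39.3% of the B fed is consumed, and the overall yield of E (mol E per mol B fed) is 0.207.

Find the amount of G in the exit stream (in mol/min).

186 mol/min

Conversion of B: B consumed = 1ξ₁ = 0.393 × 321 → ξ₁ = 126.2 mol/min.
Yield of E: 1ξ₂ / 321 = 0.207 → ξ₂ = 66.45 mol/min.
Outlet amounts (n = n₀ + Σ ν·ξ):
  B: 321 − 1(126.2) = 194.8
  G: 0 + 2(126.2) − 1(66.45) = 185.9
  E: 0 + 1(66.45) = 66.45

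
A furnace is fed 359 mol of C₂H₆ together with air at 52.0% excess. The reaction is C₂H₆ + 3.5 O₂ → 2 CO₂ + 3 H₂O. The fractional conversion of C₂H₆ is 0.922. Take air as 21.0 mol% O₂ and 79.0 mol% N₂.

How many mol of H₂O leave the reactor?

993 mol

Stoichiometric O₂ = 3.5 × 359 = 1256 mol; O₂ fed = 1256 × 1.520 = 1910 mol.
N₂ fed = 1910 × 79/21 = 7185 mol.
Fuel reacted = 0.922 × 359 → ξ = 331 mol.
Outlet (n = n₀ + ν ξ):
  C₂H₆: 359 − 1(331) = 28
  O₂: 1910 − 3.5(331) = 751.4
  N₂: 7185 (inert)
  CO₂: 0 + 2(331) = 662
  H₂O: 0 + 3(331) = 993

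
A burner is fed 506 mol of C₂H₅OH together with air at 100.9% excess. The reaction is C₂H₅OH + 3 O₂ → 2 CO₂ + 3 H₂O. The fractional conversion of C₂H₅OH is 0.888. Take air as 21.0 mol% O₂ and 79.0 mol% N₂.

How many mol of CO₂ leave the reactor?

899 mol

Stoichiometric O₂ = 3 × 506 = 1518 mol; O₂ fed = 1518 × 2.009 = 3050 mol.
N₂ fed = 3050 × 79/21 = 11470 mol.
Fuel reacted = 0.888 × 506 → ξ = 449.3 mol.
Outlet (n = n₀ + ν ξ):
  C₂H₅OH: 506 − 1(449.3) = 56.67
  O₂: 3050 − 3(449.3) = 1702
  N₂: 11470 (inert)
  CO₂: 0 + 2(449.3) = 898.7
  H₂O: 0 + 3(449.3) = 1348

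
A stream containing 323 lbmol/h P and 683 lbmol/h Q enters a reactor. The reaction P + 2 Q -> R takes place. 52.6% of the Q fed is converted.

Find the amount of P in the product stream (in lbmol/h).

Q reacted = 0.526 × 683 = 359.3 lbmol/h; ν_Q = −2, so ξ = 359.3/2 = 179.6 lbmol/h.
Outlet amounts (n = n₀ + ν ξ):
  P: 323 − 1(179.6) = 143.4
  Q: 683 − 2(179.6) = 323.7
  R: 0 + 1(179.6) = 179.6

143 lbmol/h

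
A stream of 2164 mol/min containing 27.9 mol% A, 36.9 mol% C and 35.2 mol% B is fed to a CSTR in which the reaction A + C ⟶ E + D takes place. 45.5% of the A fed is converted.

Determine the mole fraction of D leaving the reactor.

0.127

A reacted = 0.455 × 603.8 = 274.7 mol/min; ν_A = −1, so ξ = 274.7/1 = 274.7 mol/min.
Outlet amounts (n = n₀ + ν ξ):
  A: 603.8 − 1(274.7) = 329
  C: 798.5 − 1(274.7) = 523.8
  E: 0 + 1(274.7) = 274.7
  D: 0 + 1(274.7) = 274.7
  B: 761.7 (inert)
Total out = 2164 mol/min; y_D = 274.7 / 2164 = 0.1269.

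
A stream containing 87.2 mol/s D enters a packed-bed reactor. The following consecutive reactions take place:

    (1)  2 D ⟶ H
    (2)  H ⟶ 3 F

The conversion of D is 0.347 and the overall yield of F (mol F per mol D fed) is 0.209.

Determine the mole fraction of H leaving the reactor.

Conversion of D: D consumed = 2ξ₁ = 0.347 × 87.2 → ξ₁ = 15.13 mol/s.
Yield of F: 3ξ₂ / 87.2 = 0.209 → ξ₂ = 6.075 mol/s.
Outlet amounts (n = n₀ + Σ ν·ξ):
  D: 87.2 − 2(15.13) = 56.94
  H: 0 + 1(15.13) − 1(6.075) = 9.054
  F: 0 + 3(6.075) = 18.22
Total out = 84.22 mol/s; y_H = 9.054 / 84.22 = 0.1075.

0.108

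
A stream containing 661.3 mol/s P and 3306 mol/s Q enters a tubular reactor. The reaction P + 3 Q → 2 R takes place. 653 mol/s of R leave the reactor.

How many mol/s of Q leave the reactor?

For R: n = n₀ + 2ξ → 653 = 0 + 2ξ, giving ξ = 326.5 mol/s.
Outlet amounts (n = n₀ + ν ξ):
  P: 661.3 − 1(326.5) = 334.8
  Q: 3306 − 3(326.5) = 2326
  R: 0 + 2(326.5) = 653

2330 mol/s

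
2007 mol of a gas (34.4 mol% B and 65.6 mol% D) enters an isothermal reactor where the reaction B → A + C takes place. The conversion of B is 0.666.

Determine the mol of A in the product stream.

B reacted = 0.666 × 690.4 = 459.8 mol; ν_B = −1, so ξ = 459.8/1 = 459.8 mol.
Outlet amounts (n = n₀ + ν ξ):
  B: 690.4 − 1(459.8) = 230.6
  A: 0 + 1(459.8) = 459.8
  C: 0 + 1(459.8) = 459.8
  D: 1317 (inert)

460 mol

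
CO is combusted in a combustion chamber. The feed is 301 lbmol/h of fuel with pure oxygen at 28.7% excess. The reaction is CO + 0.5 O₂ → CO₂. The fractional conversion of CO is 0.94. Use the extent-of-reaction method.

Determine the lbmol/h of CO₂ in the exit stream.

283 lbmol/h

Stoichiometric O₂ = 0.5 × 301 = 150.5 lbmol/h; O₂ fed = 150.5 × 1.287 = 193.7 lbmol/h.
Fuel reacted = 0.94 × 301 → ξ = 282.9 lbmol/h.
Outlet (n = n₀ + ν ξ):
  CO: 301 − 1(282.9) = 18.06
  O₂: 193.7 − 0.5(282.9) = 52.22
  CO₂: 0 + 1(282.9) = 282.9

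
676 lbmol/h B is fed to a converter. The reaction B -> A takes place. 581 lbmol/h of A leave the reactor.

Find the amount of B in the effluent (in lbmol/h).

For A: n = n₀ + 1ξ → 581 = 0 + 1ξ, giving ξ = 581 lbmol/h.
Outlet amounts (n = n₀ + ν ξ):
  B: 676 − 1(581) = 95
  A: 0 + 1(581) = 581

95 lbmol/h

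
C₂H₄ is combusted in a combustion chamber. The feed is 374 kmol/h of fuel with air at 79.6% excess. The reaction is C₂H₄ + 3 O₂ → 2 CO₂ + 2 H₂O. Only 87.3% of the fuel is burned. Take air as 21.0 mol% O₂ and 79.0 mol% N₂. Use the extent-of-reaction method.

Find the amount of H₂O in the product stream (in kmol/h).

Stoichiometric O₂ = 3 × 374 = 1122 kmol/h; O₂ fed = 1122 × 1.796 = 2015 kmol/h.
N₂ fed = 2015 × 79/21 = 7581 kmol/h.
Fuel reacted = 0.873 × 374 → ξ = 326.5 kmol/h.
Outlet (n = n₀ + ν ξ):
  C₂H₄: 374 − 1(326.5) = 47.5
  O₂: 2015 − 3(326.5) = 1036
  N₂: 7581 (inert)
  CO₂: 0 + 2(326.5) = 653
  H₂O: 0 + 2(326.5) = 653

653 kmol/h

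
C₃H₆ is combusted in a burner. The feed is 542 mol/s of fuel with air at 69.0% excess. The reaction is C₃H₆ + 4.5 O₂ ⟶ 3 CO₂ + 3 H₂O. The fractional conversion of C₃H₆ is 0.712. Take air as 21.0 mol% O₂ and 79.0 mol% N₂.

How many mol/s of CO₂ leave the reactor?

1160 mol/s

Stoichiometric O₂ = 4.5 × 542 = 2439 mol/s; O₂ fed = 2439 × 1.690 = 4122 mol/s.
N₂ fed = 4122 × 79/21 = 15510 mol/s.
Fuel reacted = 0.712 × 542 → ξ = 385.9 mol/s.
Outlet (n = n₀ + ν ξ):
  C₃H₆: 542 − 1(385.9) = 156.1
  O₂: 4122 − 4.5(385.9) = 2385
  N₂: 15510 (inert)
  CO₂: 0 + 3(385.9) = 1158
  H₂O: 0 + 3(385.9) = 1158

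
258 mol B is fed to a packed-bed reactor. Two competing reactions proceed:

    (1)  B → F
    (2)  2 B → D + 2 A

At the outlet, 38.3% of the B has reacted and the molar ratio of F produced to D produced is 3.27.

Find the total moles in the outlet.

277 mol

Conversion of B: B consumed = 0.383 × 258 = 98.81 mol = 1ξ₁ + 2ξ₂.
Selectivity: 1ξ₁ / (1ξ₂) = 3.27 → ξ₁ = 3.27 ξ₂.
Substitute: (1·3.27 + 2) ξ₂ = 98.81 → ξ₂ = 18.75 mol, ξ₁ = 61.31 mol.
Outlet amounts (n = n₀ + Σ ν·ξ):
  B: 258 − 1(61.31) − 2(18.75) = 159.2
  F: 0 + 1(61.31) = 61.31
  D: 0 + 1(18.75) = 18.75
  A: 0 + 2(18.75) = 37.5
Total out = 159.2 + 61.31 + 18.75 + 37.5 = 276.8 mol.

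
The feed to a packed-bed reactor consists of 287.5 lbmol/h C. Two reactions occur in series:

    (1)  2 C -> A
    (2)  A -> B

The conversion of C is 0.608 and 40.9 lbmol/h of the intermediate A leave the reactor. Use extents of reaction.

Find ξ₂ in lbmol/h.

ξ₂ = 46.5 lbmol/h

Conversion of C: C consumed = 2ξ₁ = 0.608 × 287.5 → ξ₁ = 87.4 lbmol/h.
A balance: n_A = 0 + 1ξ₁ − 1ξ₂ = 40.9 → ξ₂ = (1·87.4 − 40.9)/1 = 46.5 lbmol/h.
Outlet amounts (n = n₀ + Σ ν·ξ):
  C: 287.5 − 2(87.4) = 112.7
  A: 0 + 1(87.4) − 1(46.5) = 40.9
  B: 0 + 1(46.5) = 46.5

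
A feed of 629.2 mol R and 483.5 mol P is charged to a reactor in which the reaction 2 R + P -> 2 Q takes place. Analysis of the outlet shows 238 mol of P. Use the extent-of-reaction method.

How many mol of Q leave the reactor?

491 mol

For P: n = n₀ − 1ξ → 238 = 483.5 − 1ξ, giving ξ = 245.5 mol.
Outlet amounts (n = n₀ + ν ξ):
  R: 629.2 − 2(245.5) = 138.2
  P: 483.5 − 1(245.5) = 238
  Q: 0 + 2(245.5) = 491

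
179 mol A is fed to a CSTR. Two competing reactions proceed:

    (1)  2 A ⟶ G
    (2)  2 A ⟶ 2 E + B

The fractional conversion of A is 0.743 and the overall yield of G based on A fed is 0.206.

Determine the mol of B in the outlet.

Yield of G: 1ξ₁ / 179 = 0.206 → ξ₁ = 36.87 mol.
Conversion of A: 2ξ₁ + 2ξ₂ = 0.743 × 179 = 133 → ξ₂ = 29.62 mol.
Outlet amounts (n = n₀ + Σ ν·ξ):
  A: 179 − 2(36.87) − 2(29.62) = 46
  G: 0 + 1(36.87) = 36.87
  E: 0 + 2(29.62) = 59.25
  B: 0 + 1(29.62) = 29.62

29.6 mol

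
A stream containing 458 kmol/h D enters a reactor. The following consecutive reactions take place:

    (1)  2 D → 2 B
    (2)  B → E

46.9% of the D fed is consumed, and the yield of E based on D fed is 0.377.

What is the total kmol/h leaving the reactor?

458 kmol/h

Conversion of D: D consumed = 2ξ₁ = 0.469 × 458 → ξ₁ = 107.4 kmol/h.
Yield of E: 1ξ₂ / 458 = 0.377 → ξ₂ = 172.7 kmol/h.
Outlet amounts (n = n₀ + Σ ν·ξ):
  D: 458 − 2(107.4) = 243.2
  B: 0 + 2(107.4) − 1(172.7) = 42.14
  E: 0 + 1(172.7) = 172.7
Total out = 243.2 + 42.14 + 172.7 = 458 kmol/h.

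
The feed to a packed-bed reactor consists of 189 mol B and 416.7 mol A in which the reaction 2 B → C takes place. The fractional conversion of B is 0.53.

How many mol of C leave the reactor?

B reacted = 0.53 × 189 = 100.2 mol; ν_B = −2, so ξ = 100.2/2 = 50.09 mol.
Outlet amounts (n = n₀ + ν ξ):
  B: 189 − 2(50.09) = 88.83
  C: 0 + 1(50.09) = 50.09
  A: 416.7 (inert)

50.1 mol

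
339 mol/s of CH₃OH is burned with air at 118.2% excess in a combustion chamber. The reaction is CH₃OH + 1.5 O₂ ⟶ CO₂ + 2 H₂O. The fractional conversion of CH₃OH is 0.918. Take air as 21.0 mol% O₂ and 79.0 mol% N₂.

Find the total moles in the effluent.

Stoichiometric O₂ = 1.5 × 339 = 508.5 mol/s; O₂ fed = 508.5 × 2.182 = 1110 mol/s.
N₂ fed = 1110 × 79/21 = 4174 mol/s.
Fuel reacted = 0.918 × 339 → ξ = 311.2 mol/s.
Outlet (n = n₀ + ν ξ):
  CH₃OH: 339 − 1(311.2) = 27.8
  O₂: 1110 − 1.5(311.2) = 642.7
  N₂: 4174 (inert)
  CO₂: 0 + 1(311.2) = 311.2
  H₂O: 0 + 2(311.2) = 622.4
Total out = 27.8 + 642.7 + 4174 + 311.2 + 622.4 = 5778 mol/s.

5780 mol/s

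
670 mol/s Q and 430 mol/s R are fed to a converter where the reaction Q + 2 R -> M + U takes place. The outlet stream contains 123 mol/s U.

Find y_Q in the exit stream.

For U: n = n₀ + 1ξ → 123 = 0 + 1ξ, giving ξ = 123 mol/s.
Outlet amounts (n = n₀ + ν ξ):
  Q: 670 − 1(123) = 547
  R: 430 − 2(123) = 184
  M: 0 + 1(123) = 123
  U: 0 + 1(123) = 123
Total out = 977 mol/s; y_Q = 547 / 977 = 0.5599.

0.56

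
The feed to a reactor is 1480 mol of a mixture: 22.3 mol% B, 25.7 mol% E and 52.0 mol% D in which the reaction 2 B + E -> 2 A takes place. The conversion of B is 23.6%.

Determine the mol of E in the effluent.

341 mol

B reacted = 0.236 × 330 = 77.89 mol; ν_B = −2, so ξ = 77.89/2 = 38.94 mol.
Outlet amounts (n = n₀ + ν ξ):
  B: 330 − 2(38.94) = 252.2
  E: 380.4 − 1(38.94) = 341.4
  A: 0 + 2(38.94) = 77.89
  D: 769.6 (inert)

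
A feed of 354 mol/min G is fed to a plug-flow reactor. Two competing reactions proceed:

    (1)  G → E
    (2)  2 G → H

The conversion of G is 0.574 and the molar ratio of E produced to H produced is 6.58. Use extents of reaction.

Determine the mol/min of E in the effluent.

156 mol/min

Conversion of G: G consumed = 0.574 × 354 = 203.2 mol/min = 1ξ₁ + 2ξ₂.
Selectivity: 1ξ₁ / (1ξ₂) = 6.58 → ξ₁ = 6.58 ξ₂.
Substitute: (1·6.58 + 2) ξ₂ = 203.2 → ξ₂ = 23.68 mol/min, ξ₁ = 155.8 mol/min.
Outlet amounts (n = n₀ + Σ ν·ξ):
  G: 354 − 1(155.8) − 2(23.68) = 150.8
  E: 0 + 1(155.8) = 155.8
  H: 0 + 1(23.68) = 23.68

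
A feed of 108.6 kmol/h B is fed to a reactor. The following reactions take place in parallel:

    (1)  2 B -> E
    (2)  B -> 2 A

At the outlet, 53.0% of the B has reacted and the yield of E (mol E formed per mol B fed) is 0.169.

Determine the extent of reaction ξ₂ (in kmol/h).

ξ₂ = 20.9 kmol/h

Yield of E: 1ξ₁ / 108.6 = 0.169 → ξ₁ = 18.35 kmol/h.
Conversion of B: 2ξ₁ + 1ξ₂ = 0.53 × 108.6 = 57.56 → ξ₂ = 20.85 kmol/h.
Outlet amounts (n = n₀ + Σ ν·ξ):
  B: 108.6 − 2(18.35) − 1(20.85) = 51.04
  E: 0 + 1(18.35) = 18.35
  A: 0 + 2(20.85) = 41.7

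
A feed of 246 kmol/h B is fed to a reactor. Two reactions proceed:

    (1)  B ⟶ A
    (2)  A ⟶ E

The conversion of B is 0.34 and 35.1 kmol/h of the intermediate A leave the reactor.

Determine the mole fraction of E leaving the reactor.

Conversion of B: B consumed = 1ξ₁ = 0.34 × 246 → ξ₁ = 83.64 kmol/h.
A balance: n_A = 0 + 1ξ₁ − 1ξ₂ = 35.1 → ξ₂ = (1·83.64 − 35.1)/1 = 48.54 kmol/h.
Outlet amounts (n = n₀ + Σ ν·ξ):
  B: 246 − 1(83.64) = 162.4
  A: 0 + 1(83.64) − 1(48.54) = 35.1
  E: 0 + 1(48.54) = 48.54
Total out = 246 kmol/h; y_E = 48.54 / 246 = 0.1973.

0.197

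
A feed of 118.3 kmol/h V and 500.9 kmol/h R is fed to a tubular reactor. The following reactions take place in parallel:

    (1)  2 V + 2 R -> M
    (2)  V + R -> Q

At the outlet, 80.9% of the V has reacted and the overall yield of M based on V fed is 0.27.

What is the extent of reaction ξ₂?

ξ₂ = 31.8 kmol/h

Yield of M: 1ξ₁ / 118.3 = 0.27 → ξ₁ = 31.94 kmol/h.
Conversion of V: 2ξ₁ + 1ξ₂ = 0.809 × 118.3 = 95.7 → ξ₂ = 31.82 kmol/h.
Outlet amounts (n = n₀ + Σ ν·ξ):
  V: 118.3 − 2(31.94) − 1(31.82) = 22.6
  R: 500.9 − 2(31.94) − 1(31.82) = 405.2
  M: 0 + 1(31.94) = 31.94
  Q: 0 + 1(31.82) = 31.82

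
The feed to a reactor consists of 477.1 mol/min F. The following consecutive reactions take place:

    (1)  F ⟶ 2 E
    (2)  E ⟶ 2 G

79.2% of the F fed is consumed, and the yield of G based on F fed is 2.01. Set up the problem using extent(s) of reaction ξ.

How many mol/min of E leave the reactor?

276 mol/min

Conversion of F: F consumed = 1ξ₁ = 0.792 × 477.1 → ξ₁ = 377.9 mol/min.
Yield of G: 2ξ₂ / 477.1 = 2.01 → ξ₂ = 479.5 mol/min.
Outlet amounts (n = n₀ + Σ ν·ξ):
  F: 477.1 − 1(377.9) = 99.24
  E: 0 + 2(377.9) − 1(479.5) = 276.2
  G: 0 + 2(479.5) = 959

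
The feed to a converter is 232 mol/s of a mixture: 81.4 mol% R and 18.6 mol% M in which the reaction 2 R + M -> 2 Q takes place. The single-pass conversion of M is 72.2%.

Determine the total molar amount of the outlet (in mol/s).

201 mol/s

M reacted = 0.722 × 43.15 = 31.16 mol/s; ν_M = −1, so ξ = 31.16/1 = 31.16 mol/s.
Outlet amounts (n = n₀ + ν ξ):
  R: 188.8 − 2(31.16) = 126.5
  M: 43.15 − 1(31.16) = 12
  Q: 0 + 2(31.16) = 62.31
Total out = 126.5 + 12 + 62.31 = 200.8 mol/s.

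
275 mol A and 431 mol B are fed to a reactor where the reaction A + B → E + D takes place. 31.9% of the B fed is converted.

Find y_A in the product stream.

B reacted = 0.319 × 431 = 137.5 mol; ν_B = −1, so ξ = 137.5/1 = 137.5 mol.
Outlet amounts (n = n₀ + ν ξ):
  A: 275 − 1(137.5) = 137.5
  B: 431 − 1(137.5) = 293.5
  E: 0 + 1(137.5) = 137.5
  D: 0 + 1(137.5) = 137.5
Total out = 706 mol; y_A = 137.5 / 706 = 0.1948.

0.195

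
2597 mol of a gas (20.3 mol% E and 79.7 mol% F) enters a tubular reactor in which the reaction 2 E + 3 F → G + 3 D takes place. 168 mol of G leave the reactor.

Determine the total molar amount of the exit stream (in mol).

2430 mol

For G: n = n₀ + 1ξ → 168 = 0 + 1ξ, giving ξ = 168 mol.
Outlet amounts (n = n₀ + ν ξ):
  E: 527.2 − 2(168) = 191.2
  F: 2070 − 3(168) = 1566
  G: 0 + 1(168) = 168
  D: 0 + 3(168) = 504
Total out = 191.2 + 1566 + 168 + 504 = 2429 mol.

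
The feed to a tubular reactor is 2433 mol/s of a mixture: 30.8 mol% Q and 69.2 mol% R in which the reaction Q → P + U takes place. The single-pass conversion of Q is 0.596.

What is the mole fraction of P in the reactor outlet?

0.155

Q reacted = 0.596 × 749.4 = 446.6 mol/s; ν_Q = −1, so ξ = 446.6/1 = 446.6 mol/s.
Outlet amounts (n = n₀ + ν ξ):
  Q: 749.4 − 1(446.6) = 302.7
  P: 0 + 1(446.6) = 446.6
  U: 0 + 1(446.6) = 446.6
  R: 1684 (inert)
Total out = 2880 mol/s; y_P = 446.6 / 2880 = 0.1551.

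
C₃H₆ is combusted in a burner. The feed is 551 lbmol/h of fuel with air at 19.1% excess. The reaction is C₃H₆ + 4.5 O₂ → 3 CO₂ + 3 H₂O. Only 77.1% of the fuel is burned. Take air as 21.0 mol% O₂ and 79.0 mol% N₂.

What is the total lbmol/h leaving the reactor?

14800 lbmol/h

Stoichiometric O₂ = 4.5 × 551 = 2480 lbmol/h; O₂ fed = 2480 × 1.191 = 2953 lbmol/h.
N₂ fed = 2953 × 79/21 = 11110 lbmol/h.
Fuel reacted = 0.771 × 551 → ξ = 424.8 lbmol/h.
Outlet (n = n₀ + ν ξ):
  C₃H₆: 551 − 1(424.8) = 126.2
  O₂: 2953 − 4.5(424.8) = 1041
  N₂: 11110 (inert)
  CO₂: 0 + 3(424.8) = 1274
  H₂O: 0 + 3(424.8) = 1274
Total out = 126.2 + 1041 + 11110 + 1274 + 1274 = 14830 lbmol/h.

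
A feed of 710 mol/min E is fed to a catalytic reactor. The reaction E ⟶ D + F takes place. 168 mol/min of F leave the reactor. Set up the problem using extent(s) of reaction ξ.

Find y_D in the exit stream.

For F: n = n₀ + 1ξ → 168 = 0 + 1ξ, giving ξ = 168 mol/min.
Outlet amounts (n = n₀ + ν ξ):
  E: 710 − 1(168) = 542
  D: 0 + 1(168) = 168
  F: 0 + 1(168) = 168
Total out = 878 mol/min; y_D = 168 / 878 = 0.1913.

0.191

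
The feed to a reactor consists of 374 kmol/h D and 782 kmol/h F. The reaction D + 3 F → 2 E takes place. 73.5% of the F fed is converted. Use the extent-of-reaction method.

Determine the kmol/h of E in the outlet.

F reacted = 0.735 × 782 = 574.8 kmol/h; ν_F = −3, so ξ = 574.8/3 = 191.6 kmol/h.
Outlet amounts (n = n₀ + ν ξ):
  D: 374 − 1(191.6) = 182.4
  F: 782 − 3(191.6) = 207.2
  E: 0 + 2(191.6) = 383.2

383 kmol/h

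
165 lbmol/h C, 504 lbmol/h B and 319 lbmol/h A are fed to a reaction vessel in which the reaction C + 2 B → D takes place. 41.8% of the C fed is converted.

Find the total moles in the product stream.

850 lbmol/h

C reacted = 0.418 × 165 = 68.97 lbmol/h; ν_C = −1, so ξ = 68.97/1 = 68.97 lbmol/h.
Outlet amounts (n = n₀ + ν ξ):
  C: 165 − 1(68.97) = 96.03
  B: 504 − 2(68.97) = 366.1
  D: 0 + 1(68.97) = 68.97
  A: 319 (inert)
Total out = 96.03 + 366.1 + 68.97 + 319 = 850.1 lbmol/h.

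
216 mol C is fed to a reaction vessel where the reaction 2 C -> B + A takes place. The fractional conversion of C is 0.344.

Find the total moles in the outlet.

216 mol

C reacted = 0.344 × 216 = 74.3 mol; ν_C = −2, so ξ = 74.3/2 = 37.15 mol.
Outlet amounts (n = n₀ + ν ξ):
  C: 216 − 2(37.15) = 141.7
  B: 0 + 1(37.15) = 37.15
  A: 0 + 1(37.15) = 37.15
Total out = 141.7 + 37.15 + 37.15 = 216 mol.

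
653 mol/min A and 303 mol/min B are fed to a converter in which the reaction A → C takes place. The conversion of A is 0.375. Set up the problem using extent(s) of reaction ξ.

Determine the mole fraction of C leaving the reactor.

0.256

A reacted = 0.375 × 653 = 244.9 mol/min; ν_A = −1, so ξ = 244.9/1 = 244.9 mol/min.
Outlet amounts (n = n₀ + ν ξ):
  A: 653 − 1(244.9) = 408.1
  C: 0 + 1(244.9) = 244.9
  B: 303 (inert)
Total out = 956 mol/min; y_C = 244.9 / 956 = 0.2561.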